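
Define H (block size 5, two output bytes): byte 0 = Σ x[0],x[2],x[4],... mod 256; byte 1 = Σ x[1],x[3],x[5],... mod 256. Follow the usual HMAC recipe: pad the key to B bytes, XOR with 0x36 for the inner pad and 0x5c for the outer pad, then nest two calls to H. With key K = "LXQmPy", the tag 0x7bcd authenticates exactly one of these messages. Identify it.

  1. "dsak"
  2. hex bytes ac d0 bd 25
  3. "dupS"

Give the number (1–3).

3

Key "LXQmPy" = 4c 58 51 6d 50 79 is 6 bytes > B = 5, so hash it first: H(key) = ed 3e, then zero-pad to 5 bytes: K' = ed 3e 00 00 00.
K' ⊕ ipad = db 08 36 36 36; K' ⊕ opad = b1 62 5c 5c 5c.
m1: inner = H(db 08 36 36 36 64 73 61 6b) = 25 03; tag = H(b1 62 5c 5c 5c 25 03) = 6ce3
m2: inner = H(db 08 36 36 36 ac d0 bd 25) = 3c a7; tag = H(b1 62 5c 5c 5c 3c a7) = 10fa
m3: inner = H(db 08 36 36 36 64 75 70 53) = 0f 12; tag = H(b1 62 5c 5c 5c 0f 12) = 7bcd ← matches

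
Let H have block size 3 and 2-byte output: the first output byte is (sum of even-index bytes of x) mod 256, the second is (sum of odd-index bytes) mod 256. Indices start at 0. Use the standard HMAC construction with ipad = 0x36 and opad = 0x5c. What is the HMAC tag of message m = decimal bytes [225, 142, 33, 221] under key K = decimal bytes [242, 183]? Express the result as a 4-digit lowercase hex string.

Key decimal bytes [242, 183] = f2 b7 is 2 bytes ≤ B = 3; zero-pad to 3 bytes: K' = f2 b7 00.
K' ⊕ ipad = c4 81 36.  K' ⊕ opad = ae eb 5c.
Inner input = (K'⊕ipad) ∥ m = c4 81 36 ∥ e1 8e 21 dd.
Inner hash: even-index sum = 613 mod 256 = 101; odd-index sum = 387 mod 256 = 131 → 65 83.
Outer input = (K'⊕opad) ∥ inner = ae eb 5c ∥ 65 83.
Outer hash (tag): even-index sum = 397 mod 256 = 141; odd-index sum = 336 mod 256 = 80 → 8d 50.

8d50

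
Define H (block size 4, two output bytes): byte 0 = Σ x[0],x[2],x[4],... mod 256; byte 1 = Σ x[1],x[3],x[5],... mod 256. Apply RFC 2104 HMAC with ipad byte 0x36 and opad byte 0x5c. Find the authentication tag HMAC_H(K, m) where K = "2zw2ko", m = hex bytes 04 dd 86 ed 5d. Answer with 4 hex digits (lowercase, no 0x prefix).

e3d0

Key "2zw2ko" = 32 7a 77 32 6b 6f is 6 bytes > B = 4, so hash it first: H(key) = 14 1b, then zero-pad to 4 bytes: K' = 14 1b 00 00.
K' ⊕ ipad = 22 2d 36 36.  K' ⊕ opad = 48 47 5c 5c.
Inner input = (K'⊕ipad) ∥ m = 22 2d 36 36 ∥ 04 dd 86 ed 5d.
Inner hash: even-index sum = 319 mod 256 = 63; odd-index sum = 557 mod 256 = 45 → 3f 2d.
Outer input = (K'⊕opad) ∥ inner = 48 47 5c 5c ∥ 3f 2d.
Outer hash (tag): even-index sum = 227 mod 256 = 227; odd-index sum = 208 mod 256 = 208 → e3 d0.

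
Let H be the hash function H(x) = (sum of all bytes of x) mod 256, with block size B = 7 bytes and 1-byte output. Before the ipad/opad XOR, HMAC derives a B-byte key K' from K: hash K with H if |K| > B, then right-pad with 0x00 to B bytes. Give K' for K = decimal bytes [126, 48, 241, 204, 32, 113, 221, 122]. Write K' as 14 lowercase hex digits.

|K| = 8 > B = 7, so first hash the key.
H(K): sum = 126+48+241+204+32+113+221+122 = 1107; mod 256 = 83 → 53.
Zero-pad H(K) = 53 to 7 bytes: K' = 53 00 00 00 00 00 00.

53000000000000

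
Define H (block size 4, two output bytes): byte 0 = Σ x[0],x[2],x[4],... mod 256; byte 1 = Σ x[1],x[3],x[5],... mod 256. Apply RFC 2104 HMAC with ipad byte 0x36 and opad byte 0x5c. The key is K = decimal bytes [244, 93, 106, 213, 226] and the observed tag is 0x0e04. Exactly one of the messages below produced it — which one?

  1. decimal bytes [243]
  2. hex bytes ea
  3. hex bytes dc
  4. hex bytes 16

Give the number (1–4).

2

Key decimal bytes [244, 93, 106, 213, 226] = f4 5d 6a d5 e2 is 5 bytes > B = 4, so hash it first: H(key) = 40 32, then zero-pad to 4 bytes: K' = 40 32 00 00.
K' ⊕ ipad = 76 04 36 36; K' ⊕ opad = 1c 6e 5c 5c.
m1: inner = H(76 04 36 36 f3) = 9f 3a; tag = H(1c 6e 5c 5c 9f 3a) = 1704
m2: inner = H(76 04 36 36 ea) = 96 3a; tag = H(1c 6e 5c 5c 96 3a) = 0e04 ← matches
m3: inner = H(76 04 36 36 dc) = 88 3a; tag = H(1c 6e 5c 5c 88 3a) = 0004
m4: inner = H(76 04 36 36 16) = c2 3a; tag = H(1c 6e 5c 5c c2 3a) = 3a04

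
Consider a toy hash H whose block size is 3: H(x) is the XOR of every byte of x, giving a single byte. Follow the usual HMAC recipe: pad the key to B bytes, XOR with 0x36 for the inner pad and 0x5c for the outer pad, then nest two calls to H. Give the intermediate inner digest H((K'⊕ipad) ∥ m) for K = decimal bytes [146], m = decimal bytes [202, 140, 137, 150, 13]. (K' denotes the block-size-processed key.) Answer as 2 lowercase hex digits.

f0

Key decimal bytes [146] = 92 is 1 byte ≤ B = 3; zero-pad to 3 bytes: K' = 92 00 00.
K' ⊕ ipad = a4 36 36.
Inner input = a4 36 36 ∥ ca 8c 89 96 0d.
Inner hash: XOR a4⊕36⊕36⊕ca⊕8c⊕89⊕96⊕0d = f0.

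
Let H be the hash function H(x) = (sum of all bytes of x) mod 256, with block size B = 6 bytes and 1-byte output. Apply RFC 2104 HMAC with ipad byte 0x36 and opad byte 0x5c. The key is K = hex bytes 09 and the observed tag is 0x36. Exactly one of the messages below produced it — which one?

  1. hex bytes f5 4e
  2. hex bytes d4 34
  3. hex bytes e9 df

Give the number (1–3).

3

Key hex bytes 09 is 1 byte ≤ B = 6; zero-pad to 6 bytes: K' = 09 00 00 00 00 00.
K' ⊕ ipad = 3f 36 36 36 36 36; K' ⊕ opad = 55 5c 5c 5c 5c 5c.
m1: inner = H(3f 36 36 36 36 36 f5 4e) = 90; tag = H(55 5c 5c 5c 5c 5c 90) = b1
m2: inner = H(3f 36 36 36 36 36 d4 34) = 55; tag = H(55 5c 5c 5c 5c 5c 55) = 76
m3: inner = H(3f 36 36 36 36 36 e9 df) = 15; tag = H(55 5c 5c 5c 5c 5c 15) = 36 ← matches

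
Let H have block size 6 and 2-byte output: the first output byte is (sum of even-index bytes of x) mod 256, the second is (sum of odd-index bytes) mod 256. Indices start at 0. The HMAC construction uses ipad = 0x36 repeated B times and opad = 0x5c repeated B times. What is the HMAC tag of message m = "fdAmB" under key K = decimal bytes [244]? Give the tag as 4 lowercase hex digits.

7787

Key decimal bytes [244] = f4 is 1 byte ≤ B = 6; zero-pad to 6 bytes: K' = f4 00 00 00 00 00.
K' ⊕ ipad = c2 36 36 36 36 36.  K' ⊕ opad = a8 5c 5c 5c 5c 5c.
Inner input = (K'⊕ipad) ∥ m = c2 36 36 36 36 36 ∥ 66 64 41 6d 42.
Inner hash: even-index sum = 535 mod 256 = 23; odd-index sum = 371 mod 256 = 115 → 17 73.
Outer input = (K'⊕opad) ∥ inner = a8 5c 5c 5c 5c 5c ∥ 17 73.
Outer hash (tag): even-index sum = 375 mod 256 = 119; odd-index sum = 391 mod 256 = 135 → 77 87.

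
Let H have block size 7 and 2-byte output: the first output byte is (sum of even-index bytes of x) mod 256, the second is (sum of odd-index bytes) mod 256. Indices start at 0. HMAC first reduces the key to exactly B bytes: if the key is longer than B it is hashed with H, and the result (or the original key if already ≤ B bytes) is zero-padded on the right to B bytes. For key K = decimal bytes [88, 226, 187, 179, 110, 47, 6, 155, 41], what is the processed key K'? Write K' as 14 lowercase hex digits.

|K| = 9 > B = 7, so first hash the key.
H(K): even-index sum = 432 mod 256 = 176; odd-index sum = 607 mod 256 = 95 → b0 5f.
Zero-pad H(K) = b0 5f to 7 bytes: K' = b0 5f 00 00 00 00 00.

b05f0000000000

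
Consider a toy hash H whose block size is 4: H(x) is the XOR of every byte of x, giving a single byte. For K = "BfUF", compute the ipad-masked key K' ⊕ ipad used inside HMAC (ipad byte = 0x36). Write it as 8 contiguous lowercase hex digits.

74506370

Key "BfUF" = 42 66 55 46 is exactly B = 4 bytes: K' = 42 66 55 46.
XOR each byte with 0x36: 42⊕36=74, 66⊕36=50, 55⊕36=63, 46⊕36=70.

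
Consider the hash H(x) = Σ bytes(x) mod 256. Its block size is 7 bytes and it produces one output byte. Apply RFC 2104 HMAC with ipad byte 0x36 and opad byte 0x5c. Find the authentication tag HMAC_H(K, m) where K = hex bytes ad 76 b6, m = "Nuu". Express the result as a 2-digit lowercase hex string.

e0

Key hex bytes ad 76 b6 is 3 bytes ≤ B = 7; zero-pad to 7 bytes: K' = ad 76 b6 00 00 00 00.
K' ⊕ ipad = 9b 40 80 36 36 36 36.  K' ⊕ opad = f1 2a ea 5c 5c 5c 5c.
Inner input = (K'⊕ipad) ∥ m = 9b 40 80 36 36 36 36 ∥ 4e 75 75.
Inner hash: sum = 155+64+128+54+54+54+54+78+117+117 = 875; mod 256 = 107 → 6b.
Outer input = (K'⊕opad) ∥ inner = f1 2a ea 5c 5c 5c 5c ∥ 6b.
Outer hash (tag): sum = 241+42+234+92+92+92+92+107 = 992; mod 256 = 224 → e0.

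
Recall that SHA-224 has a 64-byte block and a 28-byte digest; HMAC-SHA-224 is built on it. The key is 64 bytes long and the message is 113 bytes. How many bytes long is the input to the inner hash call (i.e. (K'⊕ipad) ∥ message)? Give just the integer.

Key is 64 ≤ 64 bytes, zero-padded: |K'| = 64.
Inner input = (K'⊕ipad) ∥ m → 64 + 113 = 177 bytes.

177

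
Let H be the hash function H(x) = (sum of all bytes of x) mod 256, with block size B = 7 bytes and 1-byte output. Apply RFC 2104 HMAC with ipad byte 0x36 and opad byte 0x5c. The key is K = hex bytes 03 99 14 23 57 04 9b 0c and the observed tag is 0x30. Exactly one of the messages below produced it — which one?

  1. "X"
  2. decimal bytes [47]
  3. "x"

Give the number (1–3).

1

Key hex bytes 03 99 14 23 57 04 9b 0c is 8 bytes > B = 7, so hash it first: H(key) = d5, then zero-pad to 7 bytes: K' = d5 00 00 00 00 00 00.
K' ⊕ ipad = e3 36 36 36 36 36 36; K' ⊕ opad = 89 5c 5c 5c 5c 5c 5c.
m1: inner = H(e3 36 36 36 36 36 36 58) = 7f; tag = H(89 5c 5c 5c 5c 5c 5c 7f) = 30 ← matches
m2: inner = H(e3 36 36 36 36 36 36 2f) = 56; tag = H(89 5c 5c 5c 5c 5c 5c 56) = 07
m3: inner = H(e3 36 36 36 36 36 36 78) = 9f; tag = H(89 5c 5c 5c 5c 5c 5c 9f) = 50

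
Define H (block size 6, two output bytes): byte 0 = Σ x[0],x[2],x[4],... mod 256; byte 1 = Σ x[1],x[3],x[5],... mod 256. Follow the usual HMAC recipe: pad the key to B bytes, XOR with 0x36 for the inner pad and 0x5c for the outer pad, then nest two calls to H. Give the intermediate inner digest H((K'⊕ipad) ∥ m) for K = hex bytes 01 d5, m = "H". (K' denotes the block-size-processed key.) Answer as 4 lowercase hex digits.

Key hex bytes 01 d5 is 2 bytes ≤ B = 6; zero-pad to 6 bytes: K' = 01 d5 00 00 00 00.
K' ⊕ ipad = 37 e3 36 36 36 36.
Inner input = 37 e3 36 36 36 36 ∥ 48.
Inner hash: even-index sum = 235 mod 256 = 235; odd-index sum = 335 mod 256 = 79 → eb 4f.

eb4f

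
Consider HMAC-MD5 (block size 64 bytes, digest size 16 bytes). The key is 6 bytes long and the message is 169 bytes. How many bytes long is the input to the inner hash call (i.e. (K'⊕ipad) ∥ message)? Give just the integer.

233

Key is 6 ≤ 64 bytes, zero-padded: |K'| = 64.
Inner input = (K'⊕ipad) ∥ m → 64 + 169 = 233 bytes.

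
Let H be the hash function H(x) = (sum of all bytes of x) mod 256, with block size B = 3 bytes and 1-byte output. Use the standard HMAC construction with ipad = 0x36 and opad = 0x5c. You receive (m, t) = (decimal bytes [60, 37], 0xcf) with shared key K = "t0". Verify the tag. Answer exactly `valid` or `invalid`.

valid

Key "t0" = 74 30 is 2 bytes ≤ B = 3; zero-pad to 3 bytes: K' = 74 30 00.
K' ⊕ ipad = 42 06 36; K' ⊕ opad = 28 6c 5c.
Inner hash: sum = 66+6+54+60+37 = 223 → df.
Outer hash (recomputed tag): sum = 40+108+92+223 = 463; mod 256 = 207 → cf.
Recomputed tag = cf; claimed = cf → match.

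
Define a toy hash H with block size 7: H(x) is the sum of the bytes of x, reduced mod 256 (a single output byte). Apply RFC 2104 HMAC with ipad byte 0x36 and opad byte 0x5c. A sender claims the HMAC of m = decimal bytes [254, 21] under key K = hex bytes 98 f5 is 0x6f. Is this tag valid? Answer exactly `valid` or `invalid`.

invalid

Key hex bytes 98 f5 is 2 bytes ≤ B = 7; zero-pad to 7 bytes: K' = 98 f5 00 00 00 00 00.
K' ⊕ ipad = ae c3 36 36 36 36 36; K' ⊕ opad = c4 a9 5c 5c 5c 5c 5c.
Inner hash: sum = 174+195+54+54+54+54+54+254+21 = 914; mod 256 = 146 → 92.
Outer hash (recomputed tag): sum = 196+169+92+92+92+92+92+146 = 971; mod 256 = 203 → cb.
Recomputed tag = cb; claimed = 6f → mismatch.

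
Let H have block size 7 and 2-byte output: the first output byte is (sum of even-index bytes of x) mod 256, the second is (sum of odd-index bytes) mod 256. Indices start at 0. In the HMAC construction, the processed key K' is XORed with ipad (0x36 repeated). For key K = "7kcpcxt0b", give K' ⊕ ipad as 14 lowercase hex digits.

Key "7kcpcxt0b" = 37 6b 63 70 63 78 74 30 62 is 9 bytes > B = 7, so hash it first: H(key) = d3 83, then zero-pad to 7 bytes: K' = d3 83 00 00 00 00 00.
XOR each byte with 0x36: d3⊕36=e5, 83⊕36=b5, 00⊕36=36, 00⊕36=36, 00⊕36=36, 00⊕36=36, 00⊕36=36.

e5b53636363636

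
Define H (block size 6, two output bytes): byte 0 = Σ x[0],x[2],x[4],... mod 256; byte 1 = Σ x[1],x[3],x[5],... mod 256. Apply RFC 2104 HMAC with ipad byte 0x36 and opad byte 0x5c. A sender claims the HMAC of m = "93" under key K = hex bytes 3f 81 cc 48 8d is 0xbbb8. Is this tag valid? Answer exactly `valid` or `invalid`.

Key hex bytes 3f 81 cc 48 8d is 5 bytes ≤ B = 6; zero-pad to 6 bytes: K' = 3f 81 cc 48 8d 00.
K' ⊕ ipad = 09 b7 fa 7e bb 36; K' ⊕ opad = 63 dd 90 14 d1 5c.
Inner hash: even-index sum = 503 mod 256 = 247; odd-index sum = 414 mod 256 = 158 → f7 9e.
Outer hash (recomputed tag): even-index sum = 699 mod 256 = 187; odd-index sum = 491 mod 256 = 235 → bb eb.
Recomputed tag = bbeb; claimed = bbb8 → mismatch.

invalid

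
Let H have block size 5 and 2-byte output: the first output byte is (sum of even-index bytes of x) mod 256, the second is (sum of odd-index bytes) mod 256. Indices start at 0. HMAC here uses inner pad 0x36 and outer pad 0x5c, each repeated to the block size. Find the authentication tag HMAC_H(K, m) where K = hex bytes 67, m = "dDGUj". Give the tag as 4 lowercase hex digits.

Key hex bytes 67 is 1 byte ≤ B = 5; zero-pad to 5 bytes: K' = 67 00 00 00 00.
K' ⊕ ipad = 51 36 36 36 36.  K' ⊕ opad = 3b 5c 5c 5c 5c.
Inner input = (K'⊕ipad) ∥ m = 51 36 36 36 36 ∥ 64 44 47 55 6a.
Inner hash: even-index sum = 342 mod 256 = 86; odd-index sum = 385 mod 256 = 129 → 56 81.
Outer input = (K'⊕opad) ∥ inner = 3b 5c 5c 5c 5c ∥ 56 81.
Outer hash (tag): even-index sum = 372 mod 256 = 116; odd-index sum = 270 mod 256 = 14 → 74 0e.

740e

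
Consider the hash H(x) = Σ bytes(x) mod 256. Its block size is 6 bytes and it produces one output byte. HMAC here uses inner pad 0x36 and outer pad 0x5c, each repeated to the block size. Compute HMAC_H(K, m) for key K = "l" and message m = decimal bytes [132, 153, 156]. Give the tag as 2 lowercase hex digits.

1d

Key "l" = 6c is 1 byte ≤ B = 6; zero-pad to 6 bytes: K' = 6c 00 00 00 00 00.
K' ⊕ ipad = 5a 36 36 36 36 36.  K' ⊕ opad = 30 5c 5c 5c 5c 5c.
Inner input = (K'⊕ipad) ∥ m = 5a 36 36 36 36 36 ∥ 84 99 9c.
Inner hash: sum = 90+54+54+54+54+54+132+153+156 = 801; mod 256 = 33 → 21.
Outer input = (K'⊕opad) ∥ inner = 30 5c 5c 5c 5c 5c ∥ 21.
Outer hash (tag): sum = 48+92+92+92+92+92+33 = 541; mod 256 = 29 → 1d.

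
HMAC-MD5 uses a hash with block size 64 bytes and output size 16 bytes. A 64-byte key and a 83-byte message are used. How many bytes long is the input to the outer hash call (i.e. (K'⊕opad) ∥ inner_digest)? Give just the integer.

80

Key is 64 ≤ 64 bytes, zero-padded: |K'| = 64.
Outer input = (K'⊕opad) ∥ H(inner) → 64 + 16 = 80 bytes.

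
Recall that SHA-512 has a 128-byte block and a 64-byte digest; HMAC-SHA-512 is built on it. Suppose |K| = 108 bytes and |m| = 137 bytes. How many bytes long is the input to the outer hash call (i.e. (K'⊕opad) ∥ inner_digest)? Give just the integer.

Key is 108 ≤ 128 bytes, zero-padded: |K'| = 128.
Outer input = (K'⊕opad) ∥ H(inner) → 128 + 64 = 192 bytes.

192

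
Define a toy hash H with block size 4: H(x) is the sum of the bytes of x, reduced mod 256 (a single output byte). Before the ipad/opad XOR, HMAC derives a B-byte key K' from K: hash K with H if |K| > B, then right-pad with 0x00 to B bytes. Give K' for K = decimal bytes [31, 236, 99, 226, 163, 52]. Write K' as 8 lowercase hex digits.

|K| = 6 > B = 4, so first hash the key.
H(K): sum = 31+236+99+226+163+52 = 807; mod 256 = 39 → 27.
Zero-pad H(K) = 27 to 4 bytes: K' = 27 00 00 00.

27000000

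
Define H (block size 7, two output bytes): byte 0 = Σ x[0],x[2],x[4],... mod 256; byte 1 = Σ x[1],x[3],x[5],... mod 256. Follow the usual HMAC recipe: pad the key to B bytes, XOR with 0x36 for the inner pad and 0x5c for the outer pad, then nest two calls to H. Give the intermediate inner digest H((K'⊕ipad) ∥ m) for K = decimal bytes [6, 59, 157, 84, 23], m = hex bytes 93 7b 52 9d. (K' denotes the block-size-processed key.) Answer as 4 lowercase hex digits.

4a8a

Key decimal bytes [6, 59, 157, 84, 23] = 06 3b 9d 54 17 is 5 bytes ≤ B = 7; zero-pad to 7 bytes: K' = 06 3b 9d 54 17 00 00.
K' ⊕ ipad = 30 0d ab 62 21 36 36.
Inner input = 30 0d ab 62 21 36 36 ∥ 93 7b 52 9d.
Inner hash: even-index sum = 586 mod 256 = 74; odd-index sum = 394 mod 256 = 138 → 4a 8a.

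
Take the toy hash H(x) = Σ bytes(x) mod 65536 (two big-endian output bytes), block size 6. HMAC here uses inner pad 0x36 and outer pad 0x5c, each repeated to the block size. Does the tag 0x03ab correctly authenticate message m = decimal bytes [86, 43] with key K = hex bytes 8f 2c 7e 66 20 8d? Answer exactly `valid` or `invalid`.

Key hex bytes 8f 2c 7e 66 20 8d is exactly B = 6 bytes: K' = 8f 2c 7e 66 20 8d.
K' ⊕ ipad = b9 1a 48 50 16 bb; K' ⊕ opad = d3 70 22 3a 7c d1.
Inner hash: sum = 185+26+72+80+22+187+86+43 = 701 → 02 bd.
Outer hash (recomputed tag): sum = 211+112+34+58+124+209+2+189 = 939 → 03 ab.
Recomputed tag = 03ab; claimed = 03ab → match.

valid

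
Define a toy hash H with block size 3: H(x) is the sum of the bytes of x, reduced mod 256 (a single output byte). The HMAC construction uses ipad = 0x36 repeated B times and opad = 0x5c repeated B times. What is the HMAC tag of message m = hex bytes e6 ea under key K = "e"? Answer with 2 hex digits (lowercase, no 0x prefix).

Key "e" = 65 is 1 byte ≤ B = 3; zero-pad to 3 bytes: K' = 65 00 00.
K' ⊕ ipad = 53 36 36.  K' ⊕ opad = 39 5c 5c.
Inner input = (K'⊕ipad) ∥ m = 53 36 36 ∥ e6 ea.
Inner hash: sum = 83+54+54+230+234 = 655; mod 256 = 143 → 8f.
Outer input = (K'⊕opad) ∥ inner = 39 5c 5c ∥ 8f.
Outer hash (tag): sum = 57+92+92+143 = 384; mod 256 = 128 → 80.

80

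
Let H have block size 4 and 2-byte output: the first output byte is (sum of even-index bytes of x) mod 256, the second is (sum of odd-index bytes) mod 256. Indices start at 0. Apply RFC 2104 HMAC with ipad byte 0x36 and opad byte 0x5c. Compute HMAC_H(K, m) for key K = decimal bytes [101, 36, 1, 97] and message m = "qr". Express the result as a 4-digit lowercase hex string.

Key decimal bytes [101, 36, 1, 97] = 65 24 01 61 is exactly B = 4 bytes: K' = 65 24 01 61.
K' ⊕ ipad = 53 12 37 57.  K' ⊕ opad = 39 78 5d 3d.
Inner input = (K'⊕ipad) ∥ m = 53 12 37 57 ∥ 71 72.
Inner hash: even-index sum = 251 mod 256 = 251; odd-index sum = 219 mod 256 = 219 → fb db.
Outer input = (K'⊕opad) ∥ inner = 39 78 5d 3d ∥ fb db.
Outer hash (tag): even-index sum = 401 mod 256 = 145; odd-index sum = 400 mod 256 = 144 → 91 90.

9190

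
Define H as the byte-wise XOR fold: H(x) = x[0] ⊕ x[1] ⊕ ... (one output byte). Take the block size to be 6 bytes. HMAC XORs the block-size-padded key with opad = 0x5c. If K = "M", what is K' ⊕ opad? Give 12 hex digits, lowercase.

115c5c5c5c5c

Key "M" = 4d is 1 byte ≤ B = 6; zero-pad to 6 bytes: K' = 4d 00 00 00 00 00.
XOR each byte with 0x5c: 4d⊕5c=11, 00⊕5c=5c, 00⊕5c=5c, 00⊕5c=5c, 00⊕5c=5c, 00⊕5c=5c.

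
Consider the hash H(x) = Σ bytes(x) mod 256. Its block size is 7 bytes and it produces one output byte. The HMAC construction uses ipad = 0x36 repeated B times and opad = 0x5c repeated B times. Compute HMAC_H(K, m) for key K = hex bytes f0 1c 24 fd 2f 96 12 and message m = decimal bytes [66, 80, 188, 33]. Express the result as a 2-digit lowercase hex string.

Key hex bytes f0 1c 24 fd 2f 96 12 is exactly B = 7 bytes: K' = f0 1c 24 fd 2f 96 12.
K' ⊕ ipad = c6 2a 12 cb 19 a0 24.  K' ⊕ opad = ac 40 78 a1 73 ca 4e.
Inner input = (K'⊕ipad) ∥ m = c6 2a 12 cb 19 a0 24 ∥ 42 50 bc 21.
Inner hash: sum = 198+42+18+203+25+160+36+66+80+188+33 = 1049; mod 256 = 25 → 19.
Outer input = (K'⊕opad) ∥ inner = ac 40 78 a1 73 ca 4e ∥ 19.
Outer hash (tag): sum = 172+64+120+161+115+202+78+25 = 937; mod 256 = 169 → a9.

a9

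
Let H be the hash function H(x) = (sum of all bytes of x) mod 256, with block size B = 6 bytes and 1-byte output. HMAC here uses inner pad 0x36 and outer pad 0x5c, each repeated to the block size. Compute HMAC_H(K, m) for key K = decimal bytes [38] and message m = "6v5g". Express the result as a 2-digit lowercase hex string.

Key decimal bytes [38] = 26 is 1 byte ≤ B = 6; zero-pad to 6 bytes: K' = 26 00 00 00 00 00.
K' ⊕ ipad = 10 36 36 36 36 36.  K' ⊕ opad = 7a 5c 5c 5c 5c 5c.
Inner input = (K'⊕ipad) ∥ m = 10 36 36 36 36 36 ∥ 36 76 35 67.
Inner hash: sum = 16+54+54+54+54+54+54+118+53+103 = 614; mod 256 = 102 → 66.
Outer input = (K'⊕opad) ∥ inner = 7a 5c 5c 5c 5c 5c ∥ 66.
Outer hash (tag): sum = 122+92+92+92+92+92+102 = 684; mod 256 = 172 → ac.

ac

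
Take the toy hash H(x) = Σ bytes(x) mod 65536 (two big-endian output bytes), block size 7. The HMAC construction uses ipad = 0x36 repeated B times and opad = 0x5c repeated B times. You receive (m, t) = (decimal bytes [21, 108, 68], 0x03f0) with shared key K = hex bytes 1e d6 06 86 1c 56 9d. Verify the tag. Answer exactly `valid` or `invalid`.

valid

Key hex bytes 1e d6 06 86 1c 56 9d is exactly B = 7 bytes: K' = 1e d6 06 86 1c 56 9d.
K' ⊕ ipad = 28 e0 30 b0 2a 60 ab; K' ⊕ opad = 42 8a 5a da 40 0a c1.
Inner hash: sum = 40+224+48+176+42+96+171+21+108+68 = 994 → 03 e2.
Outer hash (recomputed tag): sum = 66+138+90+218+64+10+193+3+226 = 1008 → 03 f0.
Recomputed tag = 03f0; claimed = 03f0 → match.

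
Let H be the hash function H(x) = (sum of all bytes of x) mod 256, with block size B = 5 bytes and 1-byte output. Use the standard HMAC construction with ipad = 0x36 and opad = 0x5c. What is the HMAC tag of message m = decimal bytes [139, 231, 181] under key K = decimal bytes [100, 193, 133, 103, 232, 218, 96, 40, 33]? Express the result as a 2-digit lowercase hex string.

Key decimal bytes [100, 193, 133, 103, 232, 218, 96, 40, 33] = 64 c1 85 67 e8 da 60 28 21 is 9 bytes > B = 5, so hash it first: H(key) = 7c, then zero-pad to 5 bytes: K' = 7c 00 00 00 00.
K' ⊕ ipad = 4a 36 36 36 36.  K' ⊕ opad = 20 5c 5c 5c 5c.
Inner input = (K'⊕ipad) ∥ m = 4a 36 36 36 36 ∥ 8b e7 b5.
Inner hash: sum = 74+54+54+54+54+139+231+181 = 841; mod 256 = 73 → 49.
Outer input = (K'⊕opad) ∥ inner = 20 5c 5c 5c 5c ∥ 49.
Outer hash (tag): sum = 32+92+92+92+92+73 = 473; mod 256 = 217 → d9.

d9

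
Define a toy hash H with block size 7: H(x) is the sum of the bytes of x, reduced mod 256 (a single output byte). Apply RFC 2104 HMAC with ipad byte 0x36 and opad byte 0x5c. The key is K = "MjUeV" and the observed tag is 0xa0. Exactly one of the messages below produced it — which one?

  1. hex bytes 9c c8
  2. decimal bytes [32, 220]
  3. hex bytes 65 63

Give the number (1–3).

2

Key "MjUeV" = 4d 6a 55 65 56 is 5 bytes ≤ B = 7; zero-pad to 7 bytes: K' = 4d 6a 55 65 56 00 00.
K' ⊕ ipad = 7b 5c 63 53 60 36 36; K' ⊕ opad = 11 36 09 39 0a 5c 5c.
m1: inner = H(7b 5c 63 53 60 36 36 9c c8) = bd; tag = H(11 36 09 39 0a 5c 5c bd) = 08
m2: inner = H(7b 5c 63 53 60 36 36 20 dc) = 55; tag = H(11 36 09 39 0a 5c 5c 55) = a0 ← matches
m3: inner = H(7b 5c 63 53 60 36 36 65 63) = 21; tag = H(11 36 09 39 0a 5c 5c 21) = 6c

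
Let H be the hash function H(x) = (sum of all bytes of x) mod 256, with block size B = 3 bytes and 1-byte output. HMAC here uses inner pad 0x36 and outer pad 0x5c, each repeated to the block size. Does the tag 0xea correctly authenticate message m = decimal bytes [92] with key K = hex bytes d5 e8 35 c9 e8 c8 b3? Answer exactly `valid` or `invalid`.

Key hex bytes d5 e8 35 c9 e8 c8 b3 is 7 bytes > B = 3, so hash it first: H(key) = 1e, then zero-pad to 3 bytes: K' = 1e 00 00.
K' ⊕ ipad = 28 36 36; K' ⊕ opad = 42 5c 5c.
Inner hash: sum = 40+54+54+92 = 240 → f0.
Outer hash (recomputed tag): sum = 66+92+92+240 = 490; mod 256 = 234 → ea.
Recomputed tag = ea; claimed = ea → match.

valid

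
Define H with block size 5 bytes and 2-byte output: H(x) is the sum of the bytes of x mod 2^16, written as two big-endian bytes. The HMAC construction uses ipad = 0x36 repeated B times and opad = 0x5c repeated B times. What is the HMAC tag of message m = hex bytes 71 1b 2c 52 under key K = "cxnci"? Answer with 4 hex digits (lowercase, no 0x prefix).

01c4

Key "cxnci" = 63 78 6e 63 69 is exactly B = 5 bytes: K' = 63 78 6e 63 69.
K' ⊕ ipad = 55 4e 58 55 5f.  K' ⊕ opad = 3f 24 32 3f 35.
Inner input = (K'⊕ipad) ∥ m = 55 4e 58 55 5f ∥ 71 1b 2c 52.
Inner hash: sum = 85+78+88+85+95+113+27+44+82 = 697 → 02 b9.
Outer input = (K'⊕opad) ∥ inner = 3f 24 32 3f 35 ∥ 02 b9.
Outer hash (tag): sum = 63+36+50+63+53+2+185 = 452 → 01 c4.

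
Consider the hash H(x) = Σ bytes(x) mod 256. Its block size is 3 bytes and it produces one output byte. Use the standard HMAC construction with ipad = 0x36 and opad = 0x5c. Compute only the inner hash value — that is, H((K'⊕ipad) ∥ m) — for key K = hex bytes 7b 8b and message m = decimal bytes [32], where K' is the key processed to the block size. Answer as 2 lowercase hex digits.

Key hex bytes 7b 8b is 2 bytes ≤ B = 3; zero-pad to 3 bytes: K' = 7b 8b 00.
K' ⊕ ipad = 4d bd 36.
Inner input = 4d bd 36 ∥ 20.
Inner hash: sum = 77+189+54+32 = 352; mod 256 = 96 → 60.

60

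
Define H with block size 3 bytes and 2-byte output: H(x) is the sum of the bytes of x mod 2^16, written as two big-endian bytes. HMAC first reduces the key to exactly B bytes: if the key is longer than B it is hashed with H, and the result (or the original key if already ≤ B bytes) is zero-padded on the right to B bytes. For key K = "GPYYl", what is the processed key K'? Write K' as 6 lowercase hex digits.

|K| = 5 > B = 3, so first hash the key.
H(K): sum = 71+80+89+89+108 = 437 → 01 b5.
Zero-pad H(K) = 01 b5 to 3 bytes: K' = 01 b5 00.

01b500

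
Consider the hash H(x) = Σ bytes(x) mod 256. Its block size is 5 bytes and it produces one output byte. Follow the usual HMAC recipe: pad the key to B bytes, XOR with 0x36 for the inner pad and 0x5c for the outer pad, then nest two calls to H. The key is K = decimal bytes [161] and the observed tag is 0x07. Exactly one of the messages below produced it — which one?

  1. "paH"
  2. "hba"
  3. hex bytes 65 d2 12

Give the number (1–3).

Key decimal bytes [161] = a1 is 1 byte ≤ B = 5; zero-pad to 5 bytes: K' = a1 00 00 00 00.
K' ⊕ ipad = 97 36 36 36 36; K' ⊕ opad = fd 5c 5c 5c 5c.
m1: inner = H(97 36 36 36 36 70 61 48) = 88; tag = H(fd 5c 5c 5c 5c 88) = f5
m2: inner = H(97 36 36 36 36 68 62 61) = 9a; tag = H(fd 5c 5c 5c 5c 9a) = 07 ← matches
m3: inner = H(97 36 36 36 36 65 d2 12) = b8; tag = H(fd 5c 5c 5c 5c b8) = 25

2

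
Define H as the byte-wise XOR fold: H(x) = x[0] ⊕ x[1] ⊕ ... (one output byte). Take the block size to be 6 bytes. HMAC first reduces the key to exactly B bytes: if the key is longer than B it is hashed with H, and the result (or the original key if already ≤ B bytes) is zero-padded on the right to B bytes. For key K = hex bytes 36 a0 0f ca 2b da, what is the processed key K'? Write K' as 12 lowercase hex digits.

36a00fca2bda

Key hex bytes 36 a0 0f ca 2b da is exactly B = 6 bytes: K' = 36 a0 0f ca 2b da.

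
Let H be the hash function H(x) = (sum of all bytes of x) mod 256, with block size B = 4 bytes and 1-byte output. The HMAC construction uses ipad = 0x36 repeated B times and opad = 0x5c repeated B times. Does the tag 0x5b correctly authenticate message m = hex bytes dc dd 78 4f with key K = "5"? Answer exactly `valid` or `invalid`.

Key "5" = 35 is 1 byte ≤ B = 4; zero-pad to 4 bytes: K' = 35 00 00 00.
K' ⊕ ipad = 03 36 36 36; K' ⊕ opad = 69 5c 5c 5c.
Inner hash: sum = 3+54+54+54+220+221+120+79 = 805; mod 256 = 37 → 25.
Outer hash (recomputed tag): sum = 105+92+92+92+37 = 418; mod 256 = 162 → a2.
Recomputed tag = a2; claimed = 5b → mismatch.

invalid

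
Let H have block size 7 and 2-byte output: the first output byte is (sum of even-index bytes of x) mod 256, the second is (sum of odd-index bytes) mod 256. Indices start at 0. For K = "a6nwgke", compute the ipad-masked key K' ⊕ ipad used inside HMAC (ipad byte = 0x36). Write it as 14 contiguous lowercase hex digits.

57005841515d53

Key "a6nwgke" = 61 36 6e 77 67 6b 65 is exactly B = 7 bytes: K' = 61 36 6e 77 67 6b 65.
XOR each byte with 0x36: 61⊕36=57, 36⊕36=00, 6e⊕36=58, 77⊕36=41, 67⊕36=51, 6b⊕36=5d, 65⊕36=53.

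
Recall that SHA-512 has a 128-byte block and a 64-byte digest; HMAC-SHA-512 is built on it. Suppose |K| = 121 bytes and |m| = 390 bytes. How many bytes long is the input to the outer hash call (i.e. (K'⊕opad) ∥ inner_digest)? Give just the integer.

192

Key is 121 ≤ 128 bytes, zero-padded: |K'| = 128.
Outer input = (K'⊕opad) ∥ H(inner) → 128 + 64 = 192 bytes.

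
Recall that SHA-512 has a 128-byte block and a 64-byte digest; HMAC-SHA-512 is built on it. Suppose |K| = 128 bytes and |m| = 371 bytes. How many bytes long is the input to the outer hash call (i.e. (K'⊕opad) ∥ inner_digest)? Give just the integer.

Key is 128 ≤ 128 bytes, zero-padded: |K'| = 128.
Outer input = (K'⊕opad) ∥ H(inner) → 128 + 64 = 192 bytes.

192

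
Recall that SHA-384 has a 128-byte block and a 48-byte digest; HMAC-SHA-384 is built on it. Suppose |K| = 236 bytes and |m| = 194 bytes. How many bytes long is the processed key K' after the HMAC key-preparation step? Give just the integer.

Key is 236 > 128 bytes, so it is hashed to 48 bytes then zero-padded to 128: |K'| = 128.

128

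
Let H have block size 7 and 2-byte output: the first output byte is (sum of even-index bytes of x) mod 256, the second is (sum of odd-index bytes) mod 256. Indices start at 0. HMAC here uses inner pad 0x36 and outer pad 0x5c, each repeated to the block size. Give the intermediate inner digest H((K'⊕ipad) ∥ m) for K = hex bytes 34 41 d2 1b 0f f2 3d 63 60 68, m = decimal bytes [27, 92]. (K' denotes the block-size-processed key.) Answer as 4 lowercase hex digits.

Key hex bytes 34 41 d2 1b 0f f2 3d 63 60 68 is 10 bytes > B = 7, so hash it first: H(key) = b2 19, then zero-pad to 7 bytes: K' = b2 19 00 00 00 00 00.
K' ⊕ ipad = 84 2f 36 36 36 36 36.
Inner input = 84 2f 36 36 36 36 36 ∥ 1b 5c.
Inner hash: even-index sum = 386 mod 256 = 130; odd-index sum = 182 mod 256 = 182 → 82 b6.

82b6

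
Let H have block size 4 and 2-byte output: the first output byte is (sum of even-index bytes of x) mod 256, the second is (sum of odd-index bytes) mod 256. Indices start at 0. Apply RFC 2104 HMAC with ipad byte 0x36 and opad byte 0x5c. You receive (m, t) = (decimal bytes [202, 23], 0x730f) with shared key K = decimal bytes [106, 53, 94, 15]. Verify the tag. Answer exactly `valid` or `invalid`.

Key decimal bytes [106, 53, 94, 15] = 6a 35 5e 0f is exactly B = 4 bytes: K' = 6a 35 5e 0f.
K' ⊕ ipad = 5c 03 68 39; K' ⊕ opad = 36 69 02 53.
Inner hash: even-index sum = 398 mod 256 = 142; odd-index sum = 83 mod 256 = 83 → 8e 53.
Outer hash (recomputed tag): even-index sum = 198 mod 256 = 198; odd-index sum = 271 mod 256 = 15 → c6 0f.
Recomputed tag = c60f; claimed = 730f → mismatch.

invalid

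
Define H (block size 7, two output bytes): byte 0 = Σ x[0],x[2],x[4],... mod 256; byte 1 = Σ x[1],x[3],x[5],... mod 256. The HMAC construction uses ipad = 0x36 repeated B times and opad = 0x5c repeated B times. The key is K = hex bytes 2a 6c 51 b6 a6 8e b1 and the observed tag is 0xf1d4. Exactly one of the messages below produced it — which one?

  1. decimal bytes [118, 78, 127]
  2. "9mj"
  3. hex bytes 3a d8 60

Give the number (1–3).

Key hex bytes 2a 6c 51 b6 a6 8e b1 is exactly B = 7 bytes: K' = 2a 6c 51 b6 a6 8e b1.
K' ⊕ ipad = 1c 5a 67 80 90 b8 87; K' ⊕ opad = 76 30 0d ea fa d2 ed.
m1: inner = H(1c 5a 67 80 90 b8 87 76 4e 7f) = e8 87; tag = H(76 30 0d ea fa d2 ed e8 87) = f1d4 ← matches
m2: inner = H(1c 5a 67 80 90 b8 87 39 6d 6a) = 07 35; tag = H(76 30 0d ea fa d2 ed 07 35) = 9ff3
m3: inner = H(1c 5a 67 80 90 b8 87 3a d8 60) = 72 2c; tag = H(76 30 0d ea fa d2 ed 72 2c) = 965e

1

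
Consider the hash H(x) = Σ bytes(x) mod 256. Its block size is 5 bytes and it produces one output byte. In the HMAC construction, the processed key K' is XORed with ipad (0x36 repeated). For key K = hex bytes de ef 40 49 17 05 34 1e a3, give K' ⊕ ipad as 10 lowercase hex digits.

5136363636

Key hex bytes de ef 40 49 17 05 34 1e a3 is 9 bytes > B = 5, so hash it first: H(key) = 67, then zero-pad to 5 bytes: K' = 67 00 00 00 00.
XOR each byte with 0x36: 67⊕36=51, 00⊕36=36, 00⊕36=36, 00⊕36=36, 00⊕36=36.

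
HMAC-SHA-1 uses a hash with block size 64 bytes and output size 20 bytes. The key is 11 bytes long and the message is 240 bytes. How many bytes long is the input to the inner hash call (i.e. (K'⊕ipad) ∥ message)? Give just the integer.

304

Key is 11 ≤ 64 bytes, zero-padded: |K'| = 64.
Inner input = (K'⊕ipad) ∥ m → 64 + 240 = 304 bytes.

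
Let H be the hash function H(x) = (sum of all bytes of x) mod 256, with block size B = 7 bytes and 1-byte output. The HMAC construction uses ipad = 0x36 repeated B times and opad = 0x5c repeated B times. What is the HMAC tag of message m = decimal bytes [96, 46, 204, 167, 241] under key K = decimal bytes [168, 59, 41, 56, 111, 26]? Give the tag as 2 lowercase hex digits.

8e

Key decimal bytes [168, 59, 41, 56, 111, 26] = a8 3b 29 38 6f 1a is 6 bytes ≤ B = 7; zero-pad to 7 bytes: K' = a8 3b 29 38 6f 1a 00.
K' ⊕ ipad = 9e 0d 1f 0e 59 2c 36.  K' ⊕ opad = f4 67 75 64 33 46 5c.
Inner input = (K'⊕ipad) ∥ m = 9e 0d 1f 0e 59 2c 36 ∥ 60 2e cc a7 f1.
Inner hash: sum = 158+13+31+14+89+44+54+96+46+204+167+241 = 1157; mod 256 = 133 → 85.
Outer input = (K'⊕opad) ∥ inner = f4 67 75 64 33 46 5c ∥ 85.
Outer hash (tag): sum = 244+103+117+100+51+70+92+133 = 910; mod 256 = 142 → 8e.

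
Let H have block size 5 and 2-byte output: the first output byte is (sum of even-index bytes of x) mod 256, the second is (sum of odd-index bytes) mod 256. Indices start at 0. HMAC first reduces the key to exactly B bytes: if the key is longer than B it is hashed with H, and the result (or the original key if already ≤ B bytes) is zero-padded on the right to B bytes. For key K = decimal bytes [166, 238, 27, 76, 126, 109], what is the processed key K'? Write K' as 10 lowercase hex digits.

|K| = 6 > B = 5, so first hash the key.
H(K): even-index sum = 319 mod 256 = 63; odd-index sum = 423 mod 256 = 167 → 3f a7.
Zero-pad H(K) = 3f a7 to 5 bytes: K' = 3f a7 00 00 00.

3fa7000000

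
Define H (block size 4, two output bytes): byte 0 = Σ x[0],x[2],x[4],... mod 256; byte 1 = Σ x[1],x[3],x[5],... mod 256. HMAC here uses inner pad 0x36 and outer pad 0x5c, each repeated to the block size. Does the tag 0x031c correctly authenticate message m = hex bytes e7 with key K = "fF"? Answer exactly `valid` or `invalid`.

Key "fF" = 66 46 is 2 bytes ≤ B = 4; zero-pad to 4 bytes: K' = 66 46 00 00.
K' ⊕ ipad = 50 70 36 36; K' ⊕ opad = 3a 1a 5c 5c.
Inner hash: even-index sum = 365 mod 256 = 109; odd-index sum = 166 mod 256 = 166 → 6d a6.
Outer hash (recomputed tag): even-index sum = 259 mod 256 = 3; odd-index sum = 284 mod 256 = 28 → 03 1c.
Recomputed tag = 031c; claimed = 031c → match.

valid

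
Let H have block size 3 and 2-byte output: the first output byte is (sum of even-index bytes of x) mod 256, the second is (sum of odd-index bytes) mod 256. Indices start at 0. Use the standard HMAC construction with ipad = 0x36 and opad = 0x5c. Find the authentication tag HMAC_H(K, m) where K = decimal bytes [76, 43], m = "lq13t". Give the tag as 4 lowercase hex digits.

Key decimal bytes [76, 43] = 4c 2b is 2 bytes ≤ B = 3; zero-pad to 3 bytes: K' = 4c 2b 00.
K' ⊕ ipad = 7a 1d 36.  K' ⊕ opad = 10 77 5c.
Inner input = (K'⊕ipad) ∥ m = 7a 1d 36 ∥ 6c 71 31 33 74.
Inner hash: even-index sum = 340 mod 256 = 84; odd-index sum = 302 mod 256 = 46 → 54 2e.
Outer input = (K'⊕opad) ∥ inner = 10 77 5c ∥ 54 2e.
Outer hash (tag): even-index sum = 154 mod 256 = 154; odd-index sum = 203 mod 256 = 203 → 9a cb.

9acb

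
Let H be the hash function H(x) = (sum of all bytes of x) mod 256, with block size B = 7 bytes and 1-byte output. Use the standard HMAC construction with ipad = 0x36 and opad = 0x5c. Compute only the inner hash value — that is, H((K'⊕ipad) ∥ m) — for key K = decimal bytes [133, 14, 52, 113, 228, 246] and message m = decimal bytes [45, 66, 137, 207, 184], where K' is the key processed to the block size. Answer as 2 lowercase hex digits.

Key decimal bytes [133, 14, 52, 113, 228, 246] = 85 0e 34 71 e4 f6 is 6 bytes ≤ B = 7; zero-pad to 7 bytes: K' = 85 0e 34 71 e4 f6 00.
K' ⊕ ipad = b3 38 02 47 d2 c0 36.
Inner input = b3 38 02 47 d2 c0 36 ∥ 2d 42 89 cf b8.
Inner hash: sum = 179+56+2+71+210+192+54+45+66+137+207+184 = 1403; mod 256 = 123 → 7b.

7b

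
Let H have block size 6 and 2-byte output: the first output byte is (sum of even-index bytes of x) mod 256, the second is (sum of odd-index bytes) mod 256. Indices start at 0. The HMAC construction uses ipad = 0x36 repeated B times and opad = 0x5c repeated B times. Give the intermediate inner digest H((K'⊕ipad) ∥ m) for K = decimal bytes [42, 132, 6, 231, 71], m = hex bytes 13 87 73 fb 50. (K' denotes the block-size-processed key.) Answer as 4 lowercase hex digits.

933b

Key decimal bytes [42, 132, 6, 231, 71] = 2a 84 06 e7 47 is 5 bytes ≤ B = 6; zero-pad to 6 bytes: K' = 2a 84 06 e7 47 00.
K' ⊕ ipad = 1c b2 30 d1 71 36.
Inner input = 1c b2 30 d1 71 36 ∥ 13 87 73 fb 50.
Inner hash: even-index sum = 403 mod 256 = 147; odd-index sum = 827 mod 256 = 59 → 93 3b.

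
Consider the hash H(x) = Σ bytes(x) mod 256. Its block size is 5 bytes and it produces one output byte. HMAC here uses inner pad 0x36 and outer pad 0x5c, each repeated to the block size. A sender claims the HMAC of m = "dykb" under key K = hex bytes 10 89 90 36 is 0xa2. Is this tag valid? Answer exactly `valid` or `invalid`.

invalid

Key hex bytes 10 89 90 36 is 4 bytes ≤ B = 5; zero-pad to 5 bytes: K' = 10 89 90 36 00.
K' ⊕ ipad = 26 bf a6 00 36; K' ⊕ opad = 4c d5 cc 6a 5c.
Inner hash: sum = 38+191+166+0+54+100+121+107+98 = 875; mod 256 = 107 → 6b.
Outer hash (recomputed tag): sum = 76+213+204+106+92+107 = 798; mod 256 = 30 → 1e.
Recomputed tag = 1e; claimed = a2 → mismatch.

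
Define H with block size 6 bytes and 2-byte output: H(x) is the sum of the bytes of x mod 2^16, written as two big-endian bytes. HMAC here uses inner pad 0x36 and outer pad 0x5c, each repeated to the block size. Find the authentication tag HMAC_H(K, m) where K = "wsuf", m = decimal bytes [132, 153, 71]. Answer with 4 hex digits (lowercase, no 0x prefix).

0260

Key "wsuf" = 77 73 75 66 is 4 bytes ≤ B = 6; zero-pad to 6 bytes: K' = 77 73 75 66 00 00.
K' ⊕ ipad = 41 45 43 50 36 36.  K' ⊕ opad = 2b 2f 29 3a 5c 5c.
Inner input = (K'⊕ipad) ∥ m = 41 45 43 50 36 36 ∥ 84 99 47.
Inner hash: sum = 65+69+67+80+54+54+132+153+71 = 745 → 02 e9.
Outer input = (K'⊕opad) ∥ inner = 2b 2f 29 3a 5c 5c ∥ 02 e9.
Outer hash (tag): sum = 43+47+41+58+92+92+2+233 = 608 → 02 60.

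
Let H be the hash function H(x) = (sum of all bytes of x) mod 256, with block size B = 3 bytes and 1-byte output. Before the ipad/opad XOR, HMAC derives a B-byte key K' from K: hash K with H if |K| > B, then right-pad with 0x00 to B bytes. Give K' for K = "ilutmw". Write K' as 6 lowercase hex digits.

|K| = 6 > B = 3, so first hash the key.
H(K): sum = 105+108+117+116+109+119 = 674; mod 256 = 162 → a2.
Zero-pad H(K) = a2 to 3 bytes: K' = a2 00 00.

a20000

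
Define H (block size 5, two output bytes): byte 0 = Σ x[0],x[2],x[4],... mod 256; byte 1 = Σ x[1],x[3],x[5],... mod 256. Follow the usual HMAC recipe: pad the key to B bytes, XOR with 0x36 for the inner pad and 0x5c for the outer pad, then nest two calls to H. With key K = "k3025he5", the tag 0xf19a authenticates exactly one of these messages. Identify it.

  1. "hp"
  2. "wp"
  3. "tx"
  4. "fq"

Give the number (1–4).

4

Key "k3025he5" = 6b 33 30 32 35 68 65 35 is 8 bytes > B = 5, so hash it first: H(key) = 35 02, then zero-pad to 5 bytes: K' = 35 02 00 00 00.
K' ⊕ ipad = 03 34 36 36 36; K' ⊕ opad = 69 5e 5c 5c 5c.
m1: inner = H(03 34 36 36 36 68 70) = df d2; tag = H(69 5e 5c 5c 5c df d2) = f399
m2: inner = H(03 34 36 36 36 77 70) = df e1; tag = H(69 5e 5c 5c 5c df e1) = 0299
m3: inner = H(03 34 36 36 36 74 78) = e7 de; tag = H(69 5e 5c 5c 5c e7 de) = ffa1
m4: inner = H(03 34 36 36 36 66 71) = e0 d0; tag = H(69 5e 5c 5c 5c e0 d0) = f19a ← matches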